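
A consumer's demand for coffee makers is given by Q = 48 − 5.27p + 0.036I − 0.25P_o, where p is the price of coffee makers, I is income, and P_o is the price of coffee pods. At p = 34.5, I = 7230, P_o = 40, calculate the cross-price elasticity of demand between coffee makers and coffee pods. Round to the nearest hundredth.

-0.09

Substituting, Q = 48 − 5.27(34.5) + 0.036(7230) − 0.25(40) = 48 − 181.815 + 260.28 − 10 = 116.465.
∂Q/∂P_o = −0.25, so E_xy = -0.25·(40/116.465) ≈ -0.09.
E_xy < 0: the goods are complements.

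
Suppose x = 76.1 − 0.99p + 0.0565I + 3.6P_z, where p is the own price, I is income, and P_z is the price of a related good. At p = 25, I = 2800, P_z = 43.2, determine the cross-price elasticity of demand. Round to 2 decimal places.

0.43

At the given point, x = 76.1 − 0.99(25) + 0.0565(2800) + 3.6(43.2) = 76.1 − 24.75 + 158.2 + 155.52 = 365.07.
∂x/∂P_z = +3.6, so E_xy = 3.6·(43.2/365.07) ≈ 0.43.
E_xy > 0: the goods are substitutes.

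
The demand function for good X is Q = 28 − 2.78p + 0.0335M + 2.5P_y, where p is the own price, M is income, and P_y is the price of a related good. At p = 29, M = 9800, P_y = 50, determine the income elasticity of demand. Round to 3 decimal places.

0.819

At the given point, Q = 28 − 2.78(29) + 0.0335(9800) + 2.5(50) = 28 − 80.62 + 328.3 + 125 = 400.68.
∂Q/∂M = +0.0335, so E_I = 0.0335·(9800/400.68) ≈ 0.819.
E_I ∈ (0,1): normal good (necessity).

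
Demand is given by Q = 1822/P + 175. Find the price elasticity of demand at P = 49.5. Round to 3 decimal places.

-0.174

At P = 49.5, Q = 211.8081.
dQ/dP = −1822/P² = −0.7436.
Point elasticity E = (dQ/dP)·(P/Q) = -0.7436 × 49.5/211.8081 ≈ -0.174.
|E| < 1, so demand is inelastic at this price.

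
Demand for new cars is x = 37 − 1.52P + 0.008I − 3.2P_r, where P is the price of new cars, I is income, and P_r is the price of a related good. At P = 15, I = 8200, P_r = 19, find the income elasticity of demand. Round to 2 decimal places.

At the given point, x = 37 − 1.52(15) + 0.008(8200) − 3.2(19) = 37 − 22.8 + 65.6 − 60.8 = 19.
∂x/∂I = +0.008, so E_I = 0.008·(8200/19) ≈ 3.45.
E_I > 1: normal good (luxury).

3.45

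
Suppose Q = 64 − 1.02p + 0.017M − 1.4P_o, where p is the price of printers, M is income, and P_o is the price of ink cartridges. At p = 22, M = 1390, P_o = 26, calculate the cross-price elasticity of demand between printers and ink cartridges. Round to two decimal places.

-1.26

First evaluate Q: 64 − 1.02(22) + 0.017(1390) − 1.4(26) = 64 − 22.44 + 23.63 − 36.4 = 28.79.
∂Q/∂P_o = −1.4, so E_xy = -1.4·(26/28.79) ≈ -1.26.
E_xy < 0: the goods are complements.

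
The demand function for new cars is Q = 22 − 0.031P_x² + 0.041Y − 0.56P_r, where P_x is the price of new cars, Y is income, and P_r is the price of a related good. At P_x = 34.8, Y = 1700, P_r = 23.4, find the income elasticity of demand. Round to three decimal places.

At the given point, Q = 22 − 0.031(34.8)² + 0.041(1700) − 0.56(23.4) = 22 − 37.5422 + 69.7 − 13.104 = 41.0538.
∂Q/∂Y = +0.041, so E_I = 0.041·(1700/41.0538) ≈ 1.698.
E_I > 1: normal good (luxury).

1.698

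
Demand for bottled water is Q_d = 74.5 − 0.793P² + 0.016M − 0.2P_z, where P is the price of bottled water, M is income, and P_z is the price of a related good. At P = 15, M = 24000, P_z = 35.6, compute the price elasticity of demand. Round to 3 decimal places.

Substituting, Q_d = 74.5 − 0.793(15)² + 0.016(24000) − 0.2(35.6) = 74.5 − 178.425 + 384 − 7.12 = 272.955.
∂Q_d/∂P = −2·0.793·P = -23.79, so E_p = -23.79·(15/272.955) ≈ -1.307.
|E_p| > 1: demand is elastic.

-1.307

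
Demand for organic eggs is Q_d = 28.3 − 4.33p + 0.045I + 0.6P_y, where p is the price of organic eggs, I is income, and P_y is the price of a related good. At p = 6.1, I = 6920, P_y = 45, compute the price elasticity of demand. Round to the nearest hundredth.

-0.08

First evaluate Q_d: 28.3 − 4.33(6.1) + 0.045(6920) + 0.6(45) = 28.3 − 26.413 + 311.4 + 27 = 340.287.
∂Q_d/∂p = −4.33, so E_p = (−4.33)·(6.1/340.287) ≈ -0.08.
|E_p| < 1: demand is inelastic.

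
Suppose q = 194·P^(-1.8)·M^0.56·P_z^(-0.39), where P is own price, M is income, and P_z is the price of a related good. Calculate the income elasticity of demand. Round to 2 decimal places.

For a Cobb–Douglas (constant-elasticity) form q = A·M^α·…, the elasticity with respect to M equals the exponent α at every point.
Here the exponent on M is 0.56, so the income elasticity of demand is 0.56.

0.56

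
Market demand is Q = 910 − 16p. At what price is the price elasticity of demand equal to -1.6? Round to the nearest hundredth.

35.00

Set −bp/(a − bp) = −1.6 ⇒ bp = 1.6(a − bp) ⇒ bp(1+1.6) = 1.6·a.
p = 1.6·910/(16·2.6) = 35.00.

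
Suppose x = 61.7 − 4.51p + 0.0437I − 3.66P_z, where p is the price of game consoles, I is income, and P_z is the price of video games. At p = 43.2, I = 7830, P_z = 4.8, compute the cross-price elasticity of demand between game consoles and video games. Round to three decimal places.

-0.092

Evaluating quantity at (p, I, P_z) gives x = 61.7 − 4.51(43.2) + 0.0437(7830) − 3.66(4.8) = 61.7 − 194.832 + 342.171 − 17.568 = 191.471.
∂x/∂P_z = −3.66, so E_xy = -3.66·(4.8/191.471) ≈ -0.092.
E_xy < 0: the goods are complements.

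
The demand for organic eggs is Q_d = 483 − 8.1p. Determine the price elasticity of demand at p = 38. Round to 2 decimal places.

At p = 38, Q_d = 175.2.
dQ_d/dp = −8.1.
Point elasticity E = (dQ_d/dp)·(p/Q_d) = -8.1 × 38/175.2 ≈ -1.76.
|E| > 1, so demand is elastic at this price.

-1.76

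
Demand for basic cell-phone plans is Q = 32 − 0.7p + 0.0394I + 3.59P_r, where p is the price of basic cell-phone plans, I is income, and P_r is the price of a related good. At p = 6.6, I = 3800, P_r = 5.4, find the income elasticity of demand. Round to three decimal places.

Q = 32 − 0.7(6.6) + 0.0394(3800) + 3.59(5.4) = 32 − 4.62 + 149.72 + 19.386 = 196.486.
∂Q/∂I = +0.0394, so E_I = 0.0394·(3800/196.486) ≈ 0.762.
E_I ∈ (0,1): normal good (necessity).

0.762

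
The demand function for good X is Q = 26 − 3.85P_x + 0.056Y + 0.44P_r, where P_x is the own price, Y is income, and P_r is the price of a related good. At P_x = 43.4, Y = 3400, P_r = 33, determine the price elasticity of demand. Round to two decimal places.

Q = 26 − 3.85(43.4) + 0.056(3400) + 0.44(33) = 26 − 167.09 + 190.4 + 14.52 = 63.83.
∂Q/∂P_x = −3.85, so E_p = (−3.85)·(43.4/63.83) ≈ -2.62.
|E_p| > 1: demand is elastic.

-2.62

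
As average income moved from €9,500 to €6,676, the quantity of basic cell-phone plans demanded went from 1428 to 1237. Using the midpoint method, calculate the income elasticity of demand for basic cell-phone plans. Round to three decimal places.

%ΔQ = (1237 − 1428)/[(1428+1237)/2] = -191/1332.5 ≈ -0.1433.
%ΔI = (6,676 − 9,500)/[(9,500+6,676)/2] = -2824/8088 ≈ -0.3492.
E_I = %ΔQ/%ΔI ≈ 0.411.
E_I ∈ (0,1): normal good (necessity).

0.411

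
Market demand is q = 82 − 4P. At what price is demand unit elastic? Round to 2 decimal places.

10.25

For linear demand q = a − bP, E = −bP/(a − bP). |E| = 1 ⇒ bP = a − bP ⇒ P = a/(2b).
P = 82/(2·4) = 10.25.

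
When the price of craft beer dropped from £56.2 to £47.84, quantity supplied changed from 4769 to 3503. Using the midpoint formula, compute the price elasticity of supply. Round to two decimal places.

%ΔQ = (3503 − 4769)/[(4769 + 3503)/2] = -1266/4136 ≈ -0.3061.
%ΔP = (47.84 − 56.2)/[(56.2 + 47.84)/2] = -8.36/52.02 ≈ -0.1607.
Arc elasticity E = %ΔQ/%ΔP ≈ -0.3061/-0.1607 ≈ 1.90.
|E| > 1: supply is elastic over this range.

1.90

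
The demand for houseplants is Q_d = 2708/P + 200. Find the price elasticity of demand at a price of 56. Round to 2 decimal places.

At P = 56, Q_d = 248.3571.
dQ_d/dP = −2708/P² = −0.8635.
Point elasticity E = (dQ_d/dP)·(P/Q_d) = -0.8635 × 56/248.3571 ≈ -0.19.
|E| < 1, so demand is inelastic at this price.

-0.19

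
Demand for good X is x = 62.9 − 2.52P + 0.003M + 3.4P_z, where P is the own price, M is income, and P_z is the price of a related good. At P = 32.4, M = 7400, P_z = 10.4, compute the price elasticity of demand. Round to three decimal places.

At the given point, x = 62.9 − 2.52(32.4) + 0.003(7400) + 3.4(10.4) = 62.9 − 81.648 + 22.2 + 35.36 = 38.812.
∂x/∂P = −2.52, so E_p = (−2.52)·(32.4/38.812) ≈ -2.104.
|E_p| > 1: demand is elastic.

-2.104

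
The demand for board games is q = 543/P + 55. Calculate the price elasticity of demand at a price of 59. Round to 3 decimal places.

-0.143

At P = 59, q = 64.2034.
dq/dP = −543/P² = −0.156.
Point elasticity E = (dq/dP)·(P/q) = -0.156 × 59/64.2034 ≈ -0.143.
|E| < 1, so demand is inelastic at this price.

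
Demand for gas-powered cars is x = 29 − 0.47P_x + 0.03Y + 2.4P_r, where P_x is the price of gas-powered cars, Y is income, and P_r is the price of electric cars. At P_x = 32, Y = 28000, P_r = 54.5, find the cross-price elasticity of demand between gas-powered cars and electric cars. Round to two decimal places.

At the given point, x = 29 − 0.47(32) + 0.03(28000) + 2.4(54.5) = 29 − 15.04 + 840 + 130.8 = 984.76.
∂x/∂P_r = +2.4, so E_xy = 2.4·(54.5/984.76) ≈ 0.13.
E_xy > 0: the goods are substitutes.

0.13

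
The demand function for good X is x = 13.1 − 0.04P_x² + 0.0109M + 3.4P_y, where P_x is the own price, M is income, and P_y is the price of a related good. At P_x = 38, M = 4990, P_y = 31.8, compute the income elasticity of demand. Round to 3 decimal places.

0.462

Evaluating quantity at (P_x, M, P_y) gives x = 13.1 − 0.04(38)² + 0.0109(4990) + 3.4(31.8) = 13.1 − 57.76 + 54.391 + 108.12 = 117.851.
∂x/∂M = +0.0109, so E_I = 0.0109·(4990/117.851) ≈ 0.462.
E_I ∈ (0,1): normal good (necessity).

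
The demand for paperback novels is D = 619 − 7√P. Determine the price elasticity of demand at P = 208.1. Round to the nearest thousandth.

-0.097

At P = 208.1, D = 518.0203.
dD/dP = −7/(2√P) = −7/(2·14.4257).
Point elasticity E = (dD/dP)·(P/D) = -0.2426 × 208.1/518.0203 ≈ -0.097.
|E| < 1, so demand is inelastic at this price.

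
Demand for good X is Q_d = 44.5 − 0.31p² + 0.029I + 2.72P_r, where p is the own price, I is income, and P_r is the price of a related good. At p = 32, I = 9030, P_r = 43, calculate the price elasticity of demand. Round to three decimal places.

-5.996

Substituting, Q_d = 44.5 − 0.31(32)² + 0.029(9030) + 2.72(43) = 44.5 − 317.44 + 261.87 + 116.96 = 105.89.
∂Q_d/∂p = −2·0.31·p = -19.84, so E_p = -19.84·(32/105.89) ≈ -5.996.
|E_p| > 1: demand is elastic.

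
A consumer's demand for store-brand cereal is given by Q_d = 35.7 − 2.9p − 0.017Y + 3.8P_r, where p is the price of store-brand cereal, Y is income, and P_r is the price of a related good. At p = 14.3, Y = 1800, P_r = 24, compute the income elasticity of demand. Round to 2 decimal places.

-0.56

Substituting, Q_d = 35.7 − 2.9(14.3) − 0.017(1800) + 3.8(24) = 35.7 − 41.47 − 30.6 + 91.2 = 54.83.
∂Q_d/∂Y = −0.017, so E_I = -0.017·(1800/54.83) ≈ -0.56.
E_I < 0: inferior good.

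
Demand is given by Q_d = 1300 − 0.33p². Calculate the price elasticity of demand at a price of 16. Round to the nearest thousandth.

At p = 16, Q_d = 1215.52.
dQ_d/dp = −2·0.33·p = −10.56.
Point elasticity E = (dQ_d/dp)·(p/Q_d) = -10.56 × 16/1215.52 ≈ -0.139.
|E| < 1, so demand is inelastic at this price.

-0.139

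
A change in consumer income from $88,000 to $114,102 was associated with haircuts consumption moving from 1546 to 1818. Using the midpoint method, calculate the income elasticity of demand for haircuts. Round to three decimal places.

0.626

%ΔQ = (1818 − 1546)/[(1546+1818)/2] = 272/1682 ≈ 0.1617.
%ΔY = (114,102 − 88,000)/[(88,000+114,102)/2] = 26102/101051 ≈ 0.2583.
E_I = %ΔQ/%ΔY ≈ 0.626.
E_I ∈ (0,1): normal good (necessity).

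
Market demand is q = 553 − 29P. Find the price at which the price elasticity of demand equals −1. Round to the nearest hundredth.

For linear demand q = a − bP, E = −bP/(a − bP). |E| = 1 ⇒ bP = a − bP ⇒ P = a/(2b).
P = 553/(2·29) ≈ 9.53.

9.53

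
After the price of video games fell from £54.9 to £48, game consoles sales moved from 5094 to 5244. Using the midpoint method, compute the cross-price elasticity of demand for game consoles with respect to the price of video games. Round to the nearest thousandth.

-0.216

%ΔQ_x = (5244 − 5094)/[(5094+5244)/2] = 150/5169 ≈ 0.0290.
%ΔP_y = (48 − 54.9)/[(54.9+48)/2] ≈ -0.1341.
E_xy = 0.0290/-0.1341 ≈ -0.216.
E_xy < 0, so game consoles and video games are complements.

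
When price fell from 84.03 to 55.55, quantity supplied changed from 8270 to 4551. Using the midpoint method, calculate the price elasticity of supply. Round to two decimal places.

%Δq = (4551 − 8270)/[(8270 + 4551)/2] = -3719/6410.5 ≈ -0.5801.
%Δp = (55.55 − 84.03)/[(84.03 + 55.55)/2] = -28.48/69.79 ≈ -0.4081.
Arc elasticity E = %Δq/%Δp ≈ -0.5801/-0.4081 ≈ 1.42.
|E| > 1: supply is elastic over this range.

1.42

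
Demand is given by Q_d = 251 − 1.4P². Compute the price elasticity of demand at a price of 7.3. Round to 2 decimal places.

At P = 7.3, Q_d = 176.394.
dQ_d/dP = −2·1.4·P = −20.44.
Point elasticity E = (dQ_d/dP)·(P/Q_d) = -20.44 × 7.3/176.394 ≈ -0.85.
|E| < 1, so demand is inelastic at this price.

-0.85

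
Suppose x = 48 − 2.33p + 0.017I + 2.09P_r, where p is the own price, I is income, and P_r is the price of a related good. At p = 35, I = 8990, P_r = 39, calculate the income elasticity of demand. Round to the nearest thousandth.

0.761

First evaluate x: 48 − 2.33(35) + 0.017(8990) + 2.09(39) = 48 − 81.55 + 152.83 + 81.51 = 200.79.
∂x/∂I = +0.017, so E_I = 0.017·(8990/200.79) ≈ 0.761.
E_I ∈ (0,1): normal good (necessity).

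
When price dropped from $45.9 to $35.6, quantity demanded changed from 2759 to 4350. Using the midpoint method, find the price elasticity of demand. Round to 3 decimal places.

%ΔQ = (4350 − 2759)/[(2759 + 4350)/2] = 1591/3554.5 ≈ 0.4476.
%ΔP = (35.6 − 45.9)/[(45.9 + 35.6)/2] = -10.3/40.75 ≈ -0.2528.
Arc elasticity E = %ΔQ/%ΔP ≈ 0.4476/-0.2528 ≈ -1.771.
|E| > 1: demand is elastic over this range.

-1.771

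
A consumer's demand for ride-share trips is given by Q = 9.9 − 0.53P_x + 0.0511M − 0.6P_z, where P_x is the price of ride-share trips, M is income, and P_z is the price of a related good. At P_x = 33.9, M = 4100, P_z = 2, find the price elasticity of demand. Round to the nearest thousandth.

At the given point, Q = 9.9 − 0.53(33.9) + 0.0511(4100) − 0.6(2) = 9.9 − 17.967 + 209.51 − 1.2 = 200.243.
∂Q/∂P_x = −0.53, so E_p = (−0.53)·(33.9/200.243) ≈ -0.090.
|E_p| < 1: demand is inelastic.

-0.090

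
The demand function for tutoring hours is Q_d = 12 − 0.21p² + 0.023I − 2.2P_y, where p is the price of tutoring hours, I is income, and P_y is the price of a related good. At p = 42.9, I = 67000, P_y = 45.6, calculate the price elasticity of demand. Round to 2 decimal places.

-0.72

First evaluate Q_d: 12 − 0.21(42.9)² + 0.023(67000) − 2.2(45.6) = 12 − 386.4861 + 1541 − 100.32 = 1066.1939.
∂Q_d/∂p = −2·0.21·p = -18.018, so E_p = -18.018·(42.9/1066.1939) ≈ -0.72.
|E_p| < 1: demand is inelastic.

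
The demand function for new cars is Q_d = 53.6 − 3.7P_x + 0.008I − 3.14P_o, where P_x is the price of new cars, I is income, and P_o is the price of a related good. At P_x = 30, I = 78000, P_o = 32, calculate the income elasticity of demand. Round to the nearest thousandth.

Substituting, Q_d = 53.6 − 3.7(30) + 0.008(78000) − 3.14(32) = 53.6 − 111 + 624 − 100.48 = 466.12.
∂Q_d/∂I = +0.008, so E_I = 0.008·(78000/466.12) ≈ 1.339.
E_I > 1: normal good (luxury).

1.339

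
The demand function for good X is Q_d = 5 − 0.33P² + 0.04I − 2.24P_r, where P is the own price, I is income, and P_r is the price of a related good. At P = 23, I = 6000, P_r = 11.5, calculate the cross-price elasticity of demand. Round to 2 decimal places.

Q_d = 5 − 0.33(23)² + 0.04(6000) − 2.24(11.5) = 5 − 174.57 + 240 − 25.76 = 44.67.
∂Q_d/∂P_r = −2.24, so E_xy = -2.24·(11.5/44.67) ≈ -0.58.
E_xy < 0: the goods are complements.

-0.58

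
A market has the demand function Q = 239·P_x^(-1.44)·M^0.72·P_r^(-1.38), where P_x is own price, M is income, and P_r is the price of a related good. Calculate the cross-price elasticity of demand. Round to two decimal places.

For a Cobb–Douglas (constant-elasticity) form Q = A·P_r^α·…, the elasticity with respect to P_r equals the exponent α at every point.
Here the exponent on P_r is -1.38, so the cross-price elasticity of demand is -1.38.

-1.38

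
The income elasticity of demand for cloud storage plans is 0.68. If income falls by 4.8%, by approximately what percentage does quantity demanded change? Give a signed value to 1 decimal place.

%ΔQ ≈ E × %ΔI = (0.68) × (-4.8%) ≈ -3.3%.

-3.3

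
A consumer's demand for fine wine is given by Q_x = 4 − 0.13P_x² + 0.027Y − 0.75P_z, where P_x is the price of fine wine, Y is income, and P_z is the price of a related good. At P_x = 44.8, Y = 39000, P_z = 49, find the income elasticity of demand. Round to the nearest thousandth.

Q_x = 4 − 0.13(44.8)² + 0.027(39000) − 0.75(49) = 4 − 260.9152 + 1053 − 36.75 = 759.3348.
∂Q_x/∂Y = +0.027, so E_I = 0.027·(39000/759.3348) ≈ 1.387.
E_I > 1: normal good (luxury).

1.387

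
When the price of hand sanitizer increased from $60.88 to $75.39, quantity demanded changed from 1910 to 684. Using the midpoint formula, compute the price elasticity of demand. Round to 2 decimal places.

%ΔQ = (684 − 1910)/[(1910 + 684)/2] = -1226/1297 ≈ -0.9453.
%Δp = (75.39 − 60.88)/[(60.88 + 75.39)/2] = 14.51/68.135 ≈ 0.2130.
Arc elasticity E = %ΔQ/%Δp ≈ -0.9453/0.2130 ≈ -4.44.
|E| > 1: demand is elastic over this range.

-4.44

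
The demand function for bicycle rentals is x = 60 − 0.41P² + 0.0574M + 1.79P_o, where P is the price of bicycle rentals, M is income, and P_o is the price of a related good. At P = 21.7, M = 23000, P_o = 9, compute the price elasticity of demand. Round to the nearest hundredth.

-0.32

At the given point, x = 60 − 0.41(21.7)² + 0.0574(23000) + 1.79(9) = 60 − 193.0649 + 1320.2 + 16.11 = 1203.2451.
∂x/∂P = −2·0.41·P = -17.794, so E_p = -17.794·(21.7/1203.2451) ≈ -0.32.
|E_p| < 1: demand is inelastic.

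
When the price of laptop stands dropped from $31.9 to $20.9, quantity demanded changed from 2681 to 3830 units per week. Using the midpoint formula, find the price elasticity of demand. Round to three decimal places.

-0.847

%ΔQ = (3830 − 2681)/[(2681 + 3830)/2] = 1149/3255.5 ≈ 0.3529.
%Δp = (20.9 − 31.9)/[(31.9 + 20.9)/2] = -11/26.4 ≈ -0.4167.
Arc elasticity E = %ΔQ/%Δp ≈ 0.3529/-0.4167 ≈ -0.847.
|E| < 1: demand is inelastic over this range.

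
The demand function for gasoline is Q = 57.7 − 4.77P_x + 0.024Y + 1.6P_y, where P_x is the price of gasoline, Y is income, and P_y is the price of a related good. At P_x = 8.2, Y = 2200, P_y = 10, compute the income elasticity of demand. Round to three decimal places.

0.604

Substituting, Q = 57.7 − 4.77(8.2) + 0.024(2200) + 1.6(10) = 57.7 − 39.114 + 52.8 + 16 = 87.386.
∂Q/∂Y = +0.024, so E_I = 0.024·(2200/87.386) ≈ 0.604.
E_I ∈ (0,1): normal good (necessity).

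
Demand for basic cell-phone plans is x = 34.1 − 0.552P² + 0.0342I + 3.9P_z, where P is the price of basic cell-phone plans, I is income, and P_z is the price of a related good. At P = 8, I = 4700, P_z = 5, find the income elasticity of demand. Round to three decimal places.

0.898

At the given point, x = 34.1 − 0.552(8)² + 0.0342(4700) + 3.9(5) = 34.1 − 35.328 + 160.74 + 19.5 = 179.012.
∂x/∂I = +0.0342, so E_I = 0.0342·(4700/179.012) ≈ 0.898.
E_I ∈ (0,1): normal good (necessity).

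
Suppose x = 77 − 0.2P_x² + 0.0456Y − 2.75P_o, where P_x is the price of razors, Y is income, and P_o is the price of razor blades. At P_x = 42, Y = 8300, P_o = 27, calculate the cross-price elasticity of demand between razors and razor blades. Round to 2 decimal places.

Substituting, x = 77 − 0.2(42)² + 0.0456(8300) − 2.75(27) = 77 − 352.8 + 378.48 − 74.25 = 28.43.
∂x/∂P_o = −2.75, so E_xy = -2.75·(27/28.43) ≈ -2.61.
E_xy < 0: the goods are complements.

-2.61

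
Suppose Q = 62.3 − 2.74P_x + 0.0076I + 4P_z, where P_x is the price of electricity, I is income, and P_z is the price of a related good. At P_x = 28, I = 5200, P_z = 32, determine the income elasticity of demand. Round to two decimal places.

0.26

At the given point, Q = 62.3 − 2.74(28) + 0.0076(5200) + 4(32) = 62.3 − 76.72 + 39.52 + 128 = 153.1.
∂Q/∂I = +0.0076, so E_I = 0.0076·(5200/153.1) ≈ 0.26.
E_I ∈ (0,1): normal good (necessity).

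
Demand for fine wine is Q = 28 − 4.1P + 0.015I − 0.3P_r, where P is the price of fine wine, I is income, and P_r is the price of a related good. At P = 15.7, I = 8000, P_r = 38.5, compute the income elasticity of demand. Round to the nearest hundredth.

1.66

Q = 28 − 4.1(15.7) + 0.015(8000) − 0.3(38.5) = 28 − 64.37 + 120 − 11.55 = 72.08.
∂Q/∂I = +0.015, so E_I = 0.015·(8000/72.08) ≈ 1.66.
E_I > 1: normal good (luxury).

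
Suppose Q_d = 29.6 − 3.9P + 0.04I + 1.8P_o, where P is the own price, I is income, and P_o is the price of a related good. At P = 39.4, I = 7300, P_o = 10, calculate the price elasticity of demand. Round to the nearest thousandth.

-0.826

At the given point, Q_d = 29.6 − 3.9(39.4) + 0.04(7300) + 1.8(10) = 29.6 − 153.66 + 292 + 18 = 185.94.
∂Q_d/∂P = −3.9, so E_p = (−3.9)·(39.4/185.94) ≈ -0.826.
|E_p| < 1: demand is inelastic.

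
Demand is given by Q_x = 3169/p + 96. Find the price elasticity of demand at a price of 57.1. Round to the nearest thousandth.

At p = 57.1, Q_x = 151.4991.
dQ_x/dp = −3169/p² = −0.972.
Point elasticity E = (dQ_x/dp)·(p/Q_x) = -0.972 × 57.1/151.4991 ≈ -0.366.
|E| < 1, so demand is inelastic at this price.

-0.366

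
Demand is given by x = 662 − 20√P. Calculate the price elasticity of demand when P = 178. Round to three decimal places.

-0.338

At P = 178, x = 395.1667.
dx/dP = −20/(2√P) = −20/(2·13.3417).
Point elasticity E = (dx/dP)·(P/x) = -0.7495 × 178/395.1667 ≈ -0.338.
|E| < 1, so demand is inelastic at this price.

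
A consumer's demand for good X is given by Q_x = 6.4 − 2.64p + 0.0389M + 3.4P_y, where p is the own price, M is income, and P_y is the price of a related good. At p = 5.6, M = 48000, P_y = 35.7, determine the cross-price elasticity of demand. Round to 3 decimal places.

At the given point, Q_x = 6.4 − 2.64(5.6) + 0.0389(48000) + 3.4(35.7) = 6.4 − 14.784 + 1867.2 + 121.38 = 1980.196.
∂Q_x/∂P_y = +3.4, so E_xy = 3.4·(35.7/1980.196) ≈ 0.061.
E_xy > 0: the goods are substitutes.

0.061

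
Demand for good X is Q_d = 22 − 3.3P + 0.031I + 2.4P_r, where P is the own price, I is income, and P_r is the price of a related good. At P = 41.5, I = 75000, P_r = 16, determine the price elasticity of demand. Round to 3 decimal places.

-0.061

At the given point, Q_d = 22 − 3.3(41.5) + 0.031(75000) + 2.4(16) = 22 − 136.95 + 2325 + 38.4 = 2248.45.
∂Q_d/∂P = −3.3, so E_p = (−3.3)·(41.5/2248.45) ≈ -0.061.
|E_p| < 1: demand is inelastic.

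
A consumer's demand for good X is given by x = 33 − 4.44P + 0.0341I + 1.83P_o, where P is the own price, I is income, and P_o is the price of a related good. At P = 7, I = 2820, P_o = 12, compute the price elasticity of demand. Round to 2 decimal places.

-0.26

Substituting, x = 33 − 4.44(7) + 0.0341(2820) + 1.83(12) = 33 − 31.08 + 96.162 + 21.96 = 120.042.
∂x/∂P = −4.44, so E_p = (−4.44)·(7/120.042) ≈ -0.26.
|E_p| < 1: demand is inelastic.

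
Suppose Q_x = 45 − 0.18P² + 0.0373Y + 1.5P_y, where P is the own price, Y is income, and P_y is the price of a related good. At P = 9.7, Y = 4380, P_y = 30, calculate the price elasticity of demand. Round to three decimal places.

Substituting, Q_x = 45 − 0.18(9.7)² + 0.0373(4380) + 1.5(30) = 45 − 16.9362 + 163.374 + 45 = 236.4378.
∂Q_x/∂P = −2·0.18·P = -3.492, so E_p = -3.492·(9.7/236.4378) ≈ -0.143.
|E_p| < 1: demand is inelastic.

-0.143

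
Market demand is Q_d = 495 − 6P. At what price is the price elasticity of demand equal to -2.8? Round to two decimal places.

Set −bP/(a − bP) = −2.8 ⇒ bP = 2.8(a − bP) ⇒ bP(1+2.8) = 2.8·a.
P = 2.8·495/(6·3.8) ≈ 60.79.

60.79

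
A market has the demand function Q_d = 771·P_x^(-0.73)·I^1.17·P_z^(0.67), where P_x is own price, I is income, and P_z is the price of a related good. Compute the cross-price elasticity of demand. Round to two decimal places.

0.67

For a Cobb–Douglas (constant-elasticity) form Q_d = A·P_z^α·…, the elasticity with respect to P_z equals the exponent α at every point.
Here the exponent on P_z is 0.67, so the cross-price elasticity of demand is 0.67.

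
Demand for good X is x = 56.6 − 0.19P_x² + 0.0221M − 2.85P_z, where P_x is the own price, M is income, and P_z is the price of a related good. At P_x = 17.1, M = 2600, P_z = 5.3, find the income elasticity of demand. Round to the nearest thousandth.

1.324

x = 56.6 − 0.19(17.1)² + 0.0221(2600) − 2.85(5.3) = 56.6 − 55.5579 + 57.46 − 15.105 = 43.3971.
∂x/∂M = +0.0221, so E_I = 0.0221·(2600/43.3971) ≈ 1.324.
E_I > 1: normal good (luxury).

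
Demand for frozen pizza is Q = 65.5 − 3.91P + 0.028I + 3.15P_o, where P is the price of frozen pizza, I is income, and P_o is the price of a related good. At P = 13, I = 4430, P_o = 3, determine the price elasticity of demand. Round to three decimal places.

Substituting, Q = 65.5 − 3.91(13) + 0.028(4430) + 3.15(3) = 65.5 − 50.83 + 124.04 + 9.45 = 148.16.
∂Q/∂P = −3.91, so E_p = (−3.91)·(13/148.16) ≈ -0.343.
|E_p| < 1: demand is inelastic.

-0.343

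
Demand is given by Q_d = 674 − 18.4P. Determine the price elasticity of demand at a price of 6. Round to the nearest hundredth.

At P = 6, Q_d = 563.6.
dQ_d/dP = −18.4.
Point elasticity E = (dQ_d/dP)·(P/Q_d) = -18.4 × 6/563.6 ≈ -0.20.
|E| < 1, so demand is inelastic at this price.

-0.20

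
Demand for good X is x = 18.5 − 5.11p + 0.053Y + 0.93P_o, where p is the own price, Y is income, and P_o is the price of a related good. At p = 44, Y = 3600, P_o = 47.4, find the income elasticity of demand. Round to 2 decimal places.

6.68

First evaluate x: 18.5 − 5.11(44) + 0.053(3600) + 0.93(47.4) = 18.5 − 224.84 + 190.8 + 44.082 = 28.542.
∂x/∂Y = +0.053, so E_I = 0.053·(3600/28.542) ≈ 6.68.
E_I > 1: normal good (luxury).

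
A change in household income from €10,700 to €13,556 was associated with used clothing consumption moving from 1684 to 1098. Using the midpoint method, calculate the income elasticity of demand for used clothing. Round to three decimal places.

%ΔQ = (1098 − 1684)/[(1684+1098)/2] = -586/1391 ≈ -0.4213.
%ΔY = (13,556 − 10,700)/[(10,700+13,556)/2] = 2856/12128 ≈ 0.2355.
E_I = %ΔQ/%ΔY ≈ -1.789.
E_I < 0: inferior good.

-1.789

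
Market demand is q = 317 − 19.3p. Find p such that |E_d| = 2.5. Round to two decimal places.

Set −bp/(a − bp) = −2.5 ⇒ bp = 2.5(a − bp) ⇒ bp(1+2.5) = 2.5·a.
p = 2.5·317/(19.3·3.5) ≈ 11.73.

11.73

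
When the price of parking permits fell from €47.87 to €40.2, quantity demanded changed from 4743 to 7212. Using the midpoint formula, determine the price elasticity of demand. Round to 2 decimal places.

-2.37

%Δq = (7212 − 4743)/[(4743 + 7212)/2] = 2469/5977.5 ≈ 0.4130.
%ΔP = (40.2 − 47.87)/[(47.87 + 40.2)/2] = -7.67/44.035 ≈ -0.1742.
Arc elasticity E = %Δq/%ΔP ≈ 0.4130/-0.1742 ≈ -2.37.
|E| > 1: demand is elastic over this range.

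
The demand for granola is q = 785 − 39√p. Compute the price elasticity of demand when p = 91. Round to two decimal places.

-0.45

At p = 91, q = 412.9637.
dq/dp = −39/(2√p) = −39/(2·9.5394).
Point elasticity E = (dq/dp)·(p/q) = -2.0442 × 91/412.9637 ≈ -0.45.
|E| < 1, so demand is inelastic at this price.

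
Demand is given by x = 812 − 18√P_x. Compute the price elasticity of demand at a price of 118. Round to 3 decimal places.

-0.159

At P_x = 118, x = 616.47.
dx/dP_x = −18/(2√P_x) = −18/(2·10.8628).
Point elasticity E = (dx/dP_x)·(P_x/x) = -0.8285 × 118/616.47 ≈ -0.159.
|E| < 1, so demand is inelastic at this price.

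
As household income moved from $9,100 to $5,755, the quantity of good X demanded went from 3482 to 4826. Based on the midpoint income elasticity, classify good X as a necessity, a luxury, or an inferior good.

%ΔQ = (4826 − 3482)/[(3482+4826)/2] = 1344/4154 ≈ 0.3235.
%ΔI = (5,755 − 9,100)/[(9,100+5,755)/2] = -3345/7427.5 ≈ -0.4504.
E_I = %ΔQ/%ΔI ≈ -0.718.
E_I < 0: inferior good.

inferior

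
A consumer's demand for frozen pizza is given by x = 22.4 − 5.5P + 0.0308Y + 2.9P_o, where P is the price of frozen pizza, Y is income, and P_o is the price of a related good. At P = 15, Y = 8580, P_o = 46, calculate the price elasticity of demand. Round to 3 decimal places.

Substituting, x = 22.4 − 5.5(15) + 0.0308(8580) + 2.9(46) = 22.4 − 82.5 + 264.264 + 133.4 = 337.564.
∂x/∂P = −5.5, so E_p = (−5.5)·(15/337.564) ≈ -0.244.
|E_p| < 1: demand is inelastic.

-0.244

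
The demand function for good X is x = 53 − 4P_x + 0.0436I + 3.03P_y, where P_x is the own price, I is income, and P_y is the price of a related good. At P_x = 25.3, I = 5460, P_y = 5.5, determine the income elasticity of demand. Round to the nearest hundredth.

1.15

At the given point, x = 53 − 4(25.3) + 0.0436(5460) + 3.03(5.5) = 53 − 101.2 + 238.056 + 16.665 = 206.521.
∂x/∂I = +0.0436, so E_I = 0.0436·(5460/206.521) ≈ 1.15.
E_I > 1: normal good (luxury).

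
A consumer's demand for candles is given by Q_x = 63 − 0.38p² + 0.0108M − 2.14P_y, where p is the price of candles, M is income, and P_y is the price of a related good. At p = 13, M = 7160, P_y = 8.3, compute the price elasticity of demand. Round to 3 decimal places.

First evaluate Q_x: 63 − 0.38(13)² + 0.0108(7160) − 2.14(8.3) = 63 − 64.22 + 77.328 − 17.762 = 58.346.
∂Q_x/∂p = −2·0.38·p = -9.88, so E_p = -9.88·(13/58.346) ≈ -2.201.
|E_p| > 1: demand is elastic.

-2.201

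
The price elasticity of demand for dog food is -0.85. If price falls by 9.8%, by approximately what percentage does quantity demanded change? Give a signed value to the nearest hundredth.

8.33

%ΔQ ≈ E × %ΔP = (-0.85) × (-9.8%) = 8.33%.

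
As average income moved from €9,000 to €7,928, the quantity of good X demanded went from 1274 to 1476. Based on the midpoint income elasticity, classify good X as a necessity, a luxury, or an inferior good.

%ΔQ = (1476 − 1274)/[(1274+1476)/2] = 202/1375 ≈ 0.1469.
%ΔI = (7,928 − 9,000)/[(9,000+7,928)/2] = -1072/8464 ≈ -0.1267.
E_I = %ΔQ/%ΔI ≈ -1.160.
E_I < 0: inferior good.

inferior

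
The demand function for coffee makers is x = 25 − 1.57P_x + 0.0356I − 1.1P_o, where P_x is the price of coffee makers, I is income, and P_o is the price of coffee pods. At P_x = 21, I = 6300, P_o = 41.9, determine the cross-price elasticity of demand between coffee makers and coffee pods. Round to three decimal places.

First evaluate x: 25 − 1.57(21) + 0.0356(6300) − 1.1(41.9) = 25 − 32.97 + 224.28 − 46.09 = 170.22.
∂x/∂P_o = −1.1, so E_xy = -1.1·(41.9/170.22) ≈ -0.271.
E_xy < 0: the goods are complements.

-0.271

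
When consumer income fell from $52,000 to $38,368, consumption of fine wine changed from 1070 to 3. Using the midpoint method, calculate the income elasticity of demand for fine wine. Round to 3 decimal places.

%ΔQ = (3 − 1070)/[(1070+3)/2] = -1067/536.5 ≈ -1.9888.
%ΔM = (38,368 − 52,000)/[(52,000+38,368)/2] = -13632/45184 ≈ -0.3017.
E_I = %ΔQ/%ΔM ≈ 6.592.
E_I > 1: normal good (luxury).

6.592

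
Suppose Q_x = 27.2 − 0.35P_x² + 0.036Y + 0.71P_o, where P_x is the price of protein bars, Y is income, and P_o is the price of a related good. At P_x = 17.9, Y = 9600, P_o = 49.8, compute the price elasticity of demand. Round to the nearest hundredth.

First evaluate Q_x: 27.2 − 0.35(17.9)² + 0.036(9600) + 0.71(49.8) = 27.2 − 112.1435 + 345.6 + 35.358 = 296.0145.
∂Q_x/∂P_x = −2·0.35·P_x = -12.53, so E_p = -12.53·(17.9/296.0145) ≈ -0.76.
|E_p| < 1: demand is inelastic.

-0.76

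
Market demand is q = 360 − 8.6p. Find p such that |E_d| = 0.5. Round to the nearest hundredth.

Set −bp/(a − bp) = −0.5 ⇒ bp = 0.5(a − bp) ⇒ bp(1+0.5) = 0.5·a.
p = 0.5·360/(8.6·1.5) ≈ 13.95.

13.95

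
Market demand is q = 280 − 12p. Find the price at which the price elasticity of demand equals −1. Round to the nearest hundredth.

11.67

For linear demand q = a − bp, E = −bp/(a − bp). |E| = 1 ⇒ bp = a − bp ⇒ p = a/(2b).
p = 280/(2·12) ≈ 11.67.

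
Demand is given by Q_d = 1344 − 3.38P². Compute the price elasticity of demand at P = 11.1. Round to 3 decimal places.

-0.898

At P = 11.1, Q_d = 927.5502.
dQ_d/dP = −2·3.38·P = −75.036.
Point elasticity E = (dQ_d/dP)·(P/Q_d) = -75.036 × 11.1/927.5502 ≈ -0.898.
|E| < 1, so demand is inelastic at this price.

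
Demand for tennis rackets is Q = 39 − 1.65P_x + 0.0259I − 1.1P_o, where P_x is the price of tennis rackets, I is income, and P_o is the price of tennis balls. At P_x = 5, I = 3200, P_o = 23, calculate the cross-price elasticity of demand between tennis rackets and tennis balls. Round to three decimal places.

Substituting, Q = 39 − 1.65(5) + 0.0259(3200) − 1.1(23) = 39 − 8.25 + 82.88 − 25.3 = 88.33.
∂Q/∂P_o = −1.1, so E_xy = -1.1·(23/88.33) ≈ -0.286.
E_xy < 0: the goods are complements.

-0.286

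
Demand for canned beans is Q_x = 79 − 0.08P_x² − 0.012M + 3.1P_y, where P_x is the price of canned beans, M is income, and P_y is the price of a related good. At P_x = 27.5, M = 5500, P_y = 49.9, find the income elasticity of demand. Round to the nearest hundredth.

-0.62

First evaluate Q_x: 79 − 0.08(27.5)² − 0.012(5500) + 3.1(49.9) = 79 − 60.5 − 66 + 154.69 = 107.19.
∂Q_x/∂M = −0.012, so E_I = -0.012·(5500/107.19) ≈ -0.62.
E_I < 0: inferior good.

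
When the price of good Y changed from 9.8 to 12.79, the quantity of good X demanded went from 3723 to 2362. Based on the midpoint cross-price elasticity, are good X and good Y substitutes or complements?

%ΔQ_x = (2362 − 3723)/[(3723+2362)/2] = -1361/3042.5 ≈ -0.4473.
%ΔP_y = (12.79 − 9.8)/[(9.8+12.79)/2] ≈ 0.2647.
E_xy = -0.4473/0.2647 ≈ -1.690.
E_xy < 0, so the goods are complements.

complements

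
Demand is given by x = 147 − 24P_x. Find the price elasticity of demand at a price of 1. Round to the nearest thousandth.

At P_x = 1, x = 123.
dx/dP_x = −24.
Point elasticity E = (dx/dP_x)·(P_x/x) = -24 × 1/123 ≈ -0.195.
|E| < 1, so demand is inelastic at this price.

-0.195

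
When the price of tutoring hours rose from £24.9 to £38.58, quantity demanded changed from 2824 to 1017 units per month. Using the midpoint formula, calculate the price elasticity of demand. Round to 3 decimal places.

%ΔQ = (1017 − 2824)/[(2824 + 1017)/2] = -1807/1920.5 ≈ -0.9409.
%ΔP = (38.58 − 24.9)/[(24.9 + 38.58)/2] = 13.68/31.74 ≈ 0.4310.
Arc elasticity E = %ΔQ/%ΔP ≈ -0.9409/0.4310 ≈ -2.183.
|E| > 1: demand is elastic over this range.

-2.183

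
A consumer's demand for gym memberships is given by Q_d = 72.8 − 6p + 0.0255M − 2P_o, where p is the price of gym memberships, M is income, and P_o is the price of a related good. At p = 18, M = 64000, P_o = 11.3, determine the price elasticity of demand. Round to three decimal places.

-0.069

Q_d = 72.8 − 6(18) + 0.0255(64000) − 2(11.3) = 72.8 − 108 + 1632 − 22.6 = 1574.2.
∂Q_d/∂p = −6, so E_p = (−6)·(18/1574.2) ≈ -0.069.
|E_p| < 1: demand is inelastic.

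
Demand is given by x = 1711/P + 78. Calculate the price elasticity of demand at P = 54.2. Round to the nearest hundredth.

-0.29

At P = 54.2, x = 109.5683.
dx/dP = −1711/P² = −0.5824.
Point elasticity E = (dx/dP)·(P/x) = -0.5824 × 54.2/109.5683 ≈ -0.29.
|E| < 1, so demand is inelastic at this price.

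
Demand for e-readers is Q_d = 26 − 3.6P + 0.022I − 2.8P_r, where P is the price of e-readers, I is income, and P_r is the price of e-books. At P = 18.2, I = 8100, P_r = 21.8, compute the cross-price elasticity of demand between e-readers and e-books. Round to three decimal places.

First evaluate Q_d: 26 − 3.6(18.2) + 0.022(8100) − 2.8(21.8) = 26 − 65.52 + 178.2 − 61.04 = 77.64.
∂Q_d/∂P_r = −2.8, so E_xy = -2.8·(21.8/77.64) ≈ -0.786.
E_xy < 0: the goods are complements.

-0.786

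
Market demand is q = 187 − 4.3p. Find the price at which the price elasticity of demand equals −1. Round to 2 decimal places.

For linear demand q = a − bp, E = −bp/(a − bp). |E| = 1 ⇒ bp = a − bp ⇒ p = a/(2b).
p = 187/(2·4.3) ≈ 21.74.

21.74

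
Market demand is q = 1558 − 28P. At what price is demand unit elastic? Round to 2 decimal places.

For linear demand q = a − bP, E = −bP/(a − bP). |E| = 1 ⇒ bP = a − bP ⇒ P = a/(2b).
P = 1558/(2·28) ≈ 27.82.

27.82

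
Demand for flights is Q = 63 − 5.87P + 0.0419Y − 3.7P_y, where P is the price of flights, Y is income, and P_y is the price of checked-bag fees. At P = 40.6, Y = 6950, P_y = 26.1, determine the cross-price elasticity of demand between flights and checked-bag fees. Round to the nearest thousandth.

-5.000

At the given point, Q = 63 − 5.87(40.6) + 0.0419(6950) − 3.7(26.1) = 63 − 238.322 + 291.205 − 96.57 = 19.313.
∂Q/∂P_y = −3.7, so E_xy = -3.7·(26.1/19.313) ≈ -5.000.
E_xy < 0: the goods are complements.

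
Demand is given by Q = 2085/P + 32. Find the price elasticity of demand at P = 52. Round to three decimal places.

At P = 52, Q = 72.0962.
dQ/dP = −2085/P² = −0.7711.
Point elasticity E = (dQ/dP)·(P/Q) = -0.7711 × 52/72.0962 ≈ -0.556.
|E| < 1, so demand is inelastic at this price.

-0.556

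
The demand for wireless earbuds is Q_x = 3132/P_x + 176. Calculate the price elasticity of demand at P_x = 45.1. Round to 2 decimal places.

At P_x = 45.1, Q_x = 245.4457.
dQ_x/dP_x = −3132/P_x² = −1.5398.
Point elasticity E = (dQ_x/dP_x)·(P_x/Q_x) = -1.5398 × 45.1/245.4457 ≈ -0.28.
|E| < 1, so demand is inelastic at this price.

-0.28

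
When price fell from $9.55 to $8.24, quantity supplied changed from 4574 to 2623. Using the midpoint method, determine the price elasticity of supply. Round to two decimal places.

%Δq = (2623 − 4574)/[(4574 + 2623)/2] = -1951/3598.5 ≈ -0.5422.
%Δp = (8.24 − 9.55)/[(9.55 + 8.24)/2] = -1.31/8.895 ≈ -0.1473.
Arc elasticity E = %Δq/%Δp ≈ -0.5422/-0.1473 ≈ 3.68.
|E| > 1: supply is elastic over this range.

3.68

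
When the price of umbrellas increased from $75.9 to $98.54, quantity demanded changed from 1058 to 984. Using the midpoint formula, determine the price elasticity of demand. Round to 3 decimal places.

%ΔQ = (984 − 1058)/[(1058 + 984)/2] = -74/1021 ≈ -0.0725.
%ΔP = (98.54 − 75.9)/[(75.9 + 98.54)/2] = 22.64/87.22 ≈ 0.2596.
Arc elasticity E = %ΔQ/%ΔP ≈ -0.0725/0.2596 ≈ -0.279.
|E| < 1: demand is inelastic over this range.

-0.279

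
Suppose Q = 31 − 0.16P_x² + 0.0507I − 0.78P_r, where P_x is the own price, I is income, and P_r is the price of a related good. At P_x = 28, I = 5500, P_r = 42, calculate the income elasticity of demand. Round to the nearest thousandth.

1.839

At the given point, Q = 31 − 0.16(28)² + 0.0507(5500) − 0.78(42) = 31 − 125.44 + 278.85 − 32.76 = 151.65.
∂Q/∂I = +0.0507, so E_I = 0.0507·(5500/151.65) ≈ 1.839.
E_I > 1: normal good (luxury).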